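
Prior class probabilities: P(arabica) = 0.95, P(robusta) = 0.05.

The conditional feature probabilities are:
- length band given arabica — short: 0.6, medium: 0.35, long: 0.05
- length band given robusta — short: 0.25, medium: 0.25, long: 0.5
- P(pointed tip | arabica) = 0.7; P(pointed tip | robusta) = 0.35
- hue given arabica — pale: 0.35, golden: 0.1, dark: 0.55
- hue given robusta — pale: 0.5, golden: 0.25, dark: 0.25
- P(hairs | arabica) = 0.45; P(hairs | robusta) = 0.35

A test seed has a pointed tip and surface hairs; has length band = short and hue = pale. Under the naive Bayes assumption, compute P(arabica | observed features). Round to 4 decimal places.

0.9880

arabica: 0.95 × 0.6 × 0.7 × 0.35 × 0.45 = 0.0628425
robusta: 0.05 × 0.25 × 0.35 × 0.5 × 0.35 = 0.000765625
P(arabica | x) = 0.0628425 / 0.063608125 ≈ 0.9880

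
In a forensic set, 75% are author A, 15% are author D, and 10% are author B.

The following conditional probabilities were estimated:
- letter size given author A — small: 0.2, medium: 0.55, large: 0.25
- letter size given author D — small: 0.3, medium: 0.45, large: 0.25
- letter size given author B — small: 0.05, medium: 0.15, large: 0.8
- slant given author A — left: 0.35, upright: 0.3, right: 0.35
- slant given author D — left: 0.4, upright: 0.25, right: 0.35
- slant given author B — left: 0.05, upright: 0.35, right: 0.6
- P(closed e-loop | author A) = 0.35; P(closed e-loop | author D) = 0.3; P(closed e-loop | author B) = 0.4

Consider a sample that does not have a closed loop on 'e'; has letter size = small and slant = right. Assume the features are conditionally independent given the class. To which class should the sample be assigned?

author A: 0.75 × 0.2 × 0.35 × (1−0.35) = 0.034125
author D: 0.15 × 0.3 × 0.35 × (1−0.3) = 0.011025
author B: 0.1 × 0.05 × 0.6 × (1−0.4) = 0.0018
Highest score → author A.

author A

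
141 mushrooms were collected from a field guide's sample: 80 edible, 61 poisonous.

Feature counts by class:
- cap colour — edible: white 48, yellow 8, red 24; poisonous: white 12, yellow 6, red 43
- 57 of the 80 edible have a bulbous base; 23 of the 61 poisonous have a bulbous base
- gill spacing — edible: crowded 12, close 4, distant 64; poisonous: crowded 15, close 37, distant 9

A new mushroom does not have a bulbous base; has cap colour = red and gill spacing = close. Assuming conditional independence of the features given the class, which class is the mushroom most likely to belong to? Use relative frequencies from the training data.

poisonous

edible: (80/141) × (24/80) × (23/80) × (4/80) ≈ 0.00244681
poisonous: (61/141) × (43/61) × (38/61) × (37/61) ≈ 0.115233
Highest score → poisonous.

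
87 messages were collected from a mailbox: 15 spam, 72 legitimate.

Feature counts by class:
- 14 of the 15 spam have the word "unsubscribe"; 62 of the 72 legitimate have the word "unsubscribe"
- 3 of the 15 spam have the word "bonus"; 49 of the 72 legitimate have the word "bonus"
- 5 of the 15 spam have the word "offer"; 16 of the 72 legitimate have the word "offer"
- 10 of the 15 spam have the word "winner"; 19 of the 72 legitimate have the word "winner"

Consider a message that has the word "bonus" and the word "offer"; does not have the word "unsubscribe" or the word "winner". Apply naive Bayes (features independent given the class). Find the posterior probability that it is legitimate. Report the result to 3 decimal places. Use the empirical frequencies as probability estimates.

0.980

spam: (15/87) × (1/15) × (3/15) × (5/15) × (5/15) ≈ 0.000255428
legitimate: (72/87) × (10/72) × (49/72) × (16/72) × (53/72) ≈ 0.012796
P(legitimate | x) = 0.012796 / 0.013051428 ≈ 0.980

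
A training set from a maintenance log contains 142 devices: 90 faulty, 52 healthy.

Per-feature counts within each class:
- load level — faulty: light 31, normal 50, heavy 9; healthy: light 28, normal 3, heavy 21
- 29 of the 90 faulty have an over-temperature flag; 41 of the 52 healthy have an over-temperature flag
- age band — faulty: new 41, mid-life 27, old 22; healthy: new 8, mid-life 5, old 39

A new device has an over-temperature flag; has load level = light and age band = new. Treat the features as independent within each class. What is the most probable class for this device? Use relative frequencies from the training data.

faulty

faulty: (90/142) × (31/90) × (29/90) × (41/90) ≈ 0.0320457
healthy: (52/142) × (28/52) × (41/52) × (8/52) ≈ 0.0239187
Highest score → faulty.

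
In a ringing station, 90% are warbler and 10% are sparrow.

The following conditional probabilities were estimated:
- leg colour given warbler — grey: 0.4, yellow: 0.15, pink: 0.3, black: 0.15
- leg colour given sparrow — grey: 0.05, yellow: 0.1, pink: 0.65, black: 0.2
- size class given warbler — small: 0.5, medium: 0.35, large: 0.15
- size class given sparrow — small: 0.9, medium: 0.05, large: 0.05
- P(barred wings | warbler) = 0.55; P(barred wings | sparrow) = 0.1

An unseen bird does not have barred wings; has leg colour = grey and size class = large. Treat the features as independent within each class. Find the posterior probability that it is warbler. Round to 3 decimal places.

0.991

warbler: 0.9 × 0.4 × 0.15 × (1−0.55) = 0.0243
sparrow: 0.1 × 0.05 × 0.05 × (1−0.1) = 0.000225
P(warbler | x) = 0.0243 / 0.024525 ≈ 0.991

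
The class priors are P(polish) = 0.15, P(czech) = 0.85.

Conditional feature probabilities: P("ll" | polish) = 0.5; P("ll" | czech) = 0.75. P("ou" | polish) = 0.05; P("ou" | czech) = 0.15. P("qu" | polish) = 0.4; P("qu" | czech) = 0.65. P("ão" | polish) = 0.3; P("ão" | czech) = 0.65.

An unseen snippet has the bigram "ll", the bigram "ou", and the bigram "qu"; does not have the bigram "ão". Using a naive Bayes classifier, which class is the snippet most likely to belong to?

czech

polish: 0.15 × 0.5 × 0.05 × 0.4 × (1−0.3) = 0.00105
czech: 0.85 × 0.75 × 0.15 × 0.65 × (1−0.65) = 0.0217546875
Highest score → czech.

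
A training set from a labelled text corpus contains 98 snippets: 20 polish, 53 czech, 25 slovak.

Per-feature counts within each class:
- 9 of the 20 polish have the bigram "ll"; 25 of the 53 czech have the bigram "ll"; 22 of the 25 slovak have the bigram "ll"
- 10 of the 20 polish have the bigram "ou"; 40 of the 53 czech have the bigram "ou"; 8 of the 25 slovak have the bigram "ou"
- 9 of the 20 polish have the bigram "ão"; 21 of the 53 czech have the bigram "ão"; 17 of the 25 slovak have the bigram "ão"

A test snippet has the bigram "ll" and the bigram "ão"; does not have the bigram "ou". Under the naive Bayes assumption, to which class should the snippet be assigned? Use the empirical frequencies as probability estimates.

polish: (20/98) × (9/20) × (10/20) × (9/20) ≈ 0.0206633
czech: (53/98) × (25/53) × (13/53) × (21/53) ≈ 0.0247928
slovak: (25/98) × (22/25) × (17/25) × (17/25) ≈ 0.103804
Highest score → slovak.

slovak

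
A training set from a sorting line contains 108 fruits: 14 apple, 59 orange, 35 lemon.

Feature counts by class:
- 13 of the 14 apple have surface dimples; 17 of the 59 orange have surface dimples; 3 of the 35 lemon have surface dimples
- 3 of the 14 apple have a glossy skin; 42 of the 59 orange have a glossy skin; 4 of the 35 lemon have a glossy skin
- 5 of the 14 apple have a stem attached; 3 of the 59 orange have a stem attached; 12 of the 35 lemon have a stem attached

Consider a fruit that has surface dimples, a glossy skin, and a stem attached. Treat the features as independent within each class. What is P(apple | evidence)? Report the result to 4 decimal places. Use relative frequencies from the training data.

0.5758

apple: (14/108) × (13/14) × (3/14) × (5/14) ≈ 0.00921202
orange: (59/108) × (17/59) × (42/59) × (3/59) ≈ 0.0056976
lemon: (35/108) × (3/35) × (4/35) × (12/35) ≈ 0.00108844
P(apple | x) = 0.00921202 / 0.01599806 ≈ 0.5758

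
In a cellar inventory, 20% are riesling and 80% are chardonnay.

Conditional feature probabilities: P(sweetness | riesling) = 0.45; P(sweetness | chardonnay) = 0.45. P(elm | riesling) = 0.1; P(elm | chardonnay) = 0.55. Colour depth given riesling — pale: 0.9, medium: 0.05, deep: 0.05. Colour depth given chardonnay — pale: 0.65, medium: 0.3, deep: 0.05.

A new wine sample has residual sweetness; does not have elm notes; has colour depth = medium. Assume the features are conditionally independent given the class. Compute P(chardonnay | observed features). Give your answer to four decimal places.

riesling: 0.2 × 0.45 × (1−0.1) × 0.05 = 0.00405
chardonnay: 0.8 × 0.45 × (1−0.55) × 0.3 = 0.0486
P(chardonnay | x) = 0.0486 / 0.05265 ≈ 0.9231

0.9231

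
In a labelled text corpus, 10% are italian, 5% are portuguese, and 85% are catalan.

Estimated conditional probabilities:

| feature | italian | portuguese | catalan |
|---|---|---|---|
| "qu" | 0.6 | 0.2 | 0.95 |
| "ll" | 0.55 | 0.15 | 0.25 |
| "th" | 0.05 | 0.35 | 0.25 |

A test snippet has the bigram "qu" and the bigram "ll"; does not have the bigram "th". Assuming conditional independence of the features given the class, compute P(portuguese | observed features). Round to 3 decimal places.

0.005

italian: 0.1 × 0.6 × 0.55 × (1−0.05) = 0.03135
portuguese: 0.05 × 0.2 × 0.15 × (1−0.35) = 0.000975
catalan: 0.85 × 0.95 × 0.25 × (1−0.25) = 0.15140625
P(portuguese | x) = 0.000975 / 0.18373125 ≈ 0.005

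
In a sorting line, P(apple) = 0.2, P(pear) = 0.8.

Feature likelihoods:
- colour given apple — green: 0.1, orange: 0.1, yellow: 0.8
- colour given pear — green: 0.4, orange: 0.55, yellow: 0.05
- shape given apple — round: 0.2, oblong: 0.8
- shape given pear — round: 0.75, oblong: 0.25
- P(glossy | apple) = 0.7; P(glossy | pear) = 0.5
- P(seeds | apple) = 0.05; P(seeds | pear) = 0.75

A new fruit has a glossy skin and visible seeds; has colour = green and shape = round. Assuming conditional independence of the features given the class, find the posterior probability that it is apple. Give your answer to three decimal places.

0.002

apple: 0.2 × 0.1 × 0.2 × 0.7 × 0.05 = 0.00014
pear: 0.8 × 0.4 × 0.75 × 0.5 × 0.75 = 0.09
P(apple | x) = 0.00014 / 0.09014 ≈ 0.002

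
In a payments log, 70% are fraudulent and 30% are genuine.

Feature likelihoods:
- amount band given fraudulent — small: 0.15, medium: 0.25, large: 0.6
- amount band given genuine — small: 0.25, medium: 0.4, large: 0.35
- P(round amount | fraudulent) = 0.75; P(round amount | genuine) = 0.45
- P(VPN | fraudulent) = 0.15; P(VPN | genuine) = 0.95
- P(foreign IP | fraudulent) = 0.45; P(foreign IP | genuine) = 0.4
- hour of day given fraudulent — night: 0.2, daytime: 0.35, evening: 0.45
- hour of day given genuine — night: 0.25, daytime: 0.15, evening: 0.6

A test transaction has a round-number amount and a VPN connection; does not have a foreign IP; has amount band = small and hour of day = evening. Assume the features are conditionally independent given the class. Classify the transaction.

genuine

fraudulent: 0.7 × 0.15 × 0.75 × 0.15 × (1−0.45) × 0.45 = 0.00292359375
genuine: 0.3 × 0.25 × 0.45 × 0.95 × (1−0.4) × 0.6 = 0.0115425
Highest score → genuine.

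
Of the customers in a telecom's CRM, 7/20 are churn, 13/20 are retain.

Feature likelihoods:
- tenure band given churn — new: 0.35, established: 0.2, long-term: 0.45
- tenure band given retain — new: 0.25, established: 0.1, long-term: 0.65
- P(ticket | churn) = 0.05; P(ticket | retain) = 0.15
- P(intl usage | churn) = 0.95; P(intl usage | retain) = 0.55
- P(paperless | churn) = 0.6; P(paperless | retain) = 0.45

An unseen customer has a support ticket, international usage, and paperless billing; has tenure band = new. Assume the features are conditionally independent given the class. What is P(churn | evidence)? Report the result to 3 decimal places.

churn: 0.35 × 0.35 × 0.05 × 0.95 × 0.6 = 0.00349125
retain: 0.65 × 0.25 × 0.15 × 0.55 × 0.45 = 0.0060328125
P(churn | x) = 0.00349125 / 0.0095240625 ≈ 0.367

0.367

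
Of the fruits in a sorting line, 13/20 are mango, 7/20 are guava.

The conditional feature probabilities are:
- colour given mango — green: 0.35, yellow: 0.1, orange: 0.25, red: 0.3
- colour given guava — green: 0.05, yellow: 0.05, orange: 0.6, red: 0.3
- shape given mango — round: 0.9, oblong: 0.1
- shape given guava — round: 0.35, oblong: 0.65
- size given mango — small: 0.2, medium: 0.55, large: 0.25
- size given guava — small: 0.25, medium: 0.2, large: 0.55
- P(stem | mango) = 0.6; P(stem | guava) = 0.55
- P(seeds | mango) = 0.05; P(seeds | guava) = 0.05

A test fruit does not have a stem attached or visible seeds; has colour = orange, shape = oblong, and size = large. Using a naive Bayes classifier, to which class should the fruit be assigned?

mango: 0.65 × 0.25 × 0.1 × 0.25 × (1−0.6) × (1−0.05) = 0.00154375
guava: 0.35 × 0.6 × 0.65 × 0.55 × (1−0.55) × (1−0.05) = 0.0320945625
Highest score → guava.

guava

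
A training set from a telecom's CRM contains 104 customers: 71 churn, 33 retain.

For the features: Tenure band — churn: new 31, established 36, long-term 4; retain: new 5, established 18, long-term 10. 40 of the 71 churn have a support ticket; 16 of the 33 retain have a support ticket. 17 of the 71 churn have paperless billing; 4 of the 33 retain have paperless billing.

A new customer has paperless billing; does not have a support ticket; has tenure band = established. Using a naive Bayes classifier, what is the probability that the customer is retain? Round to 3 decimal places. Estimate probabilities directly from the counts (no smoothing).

0.230

churn: (71/104) × (36/71) × (31/71) × (17/71) ≈ 0.0361879
retain: (33/104) × (18/33) × (17/33) × (4/33) ≈ 0.0108074
P(retain | x) = 0.0108074 / 0.0469953 ≈ 0.230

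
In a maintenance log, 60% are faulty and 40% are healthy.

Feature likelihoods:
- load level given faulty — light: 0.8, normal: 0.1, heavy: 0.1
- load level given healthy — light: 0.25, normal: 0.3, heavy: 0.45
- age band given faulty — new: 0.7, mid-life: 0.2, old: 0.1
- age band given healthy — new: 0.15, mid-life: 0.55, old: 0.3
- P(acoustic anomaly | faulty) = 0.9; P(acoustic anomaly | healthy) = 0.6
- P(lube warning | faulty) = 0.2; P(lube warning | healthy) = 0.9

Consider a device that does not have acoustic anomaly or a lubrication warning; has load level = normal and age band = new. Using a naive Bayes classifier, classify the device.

faulty: 0.6 × 0.1 × 0.7 × (1−0.9) × (1−0.2) = 0.00336
healthy: 0.4 × 0.3 × 0.15 × (1−0.6) × (1−0.9) = 0.00072
Highest score → faulty.

faulty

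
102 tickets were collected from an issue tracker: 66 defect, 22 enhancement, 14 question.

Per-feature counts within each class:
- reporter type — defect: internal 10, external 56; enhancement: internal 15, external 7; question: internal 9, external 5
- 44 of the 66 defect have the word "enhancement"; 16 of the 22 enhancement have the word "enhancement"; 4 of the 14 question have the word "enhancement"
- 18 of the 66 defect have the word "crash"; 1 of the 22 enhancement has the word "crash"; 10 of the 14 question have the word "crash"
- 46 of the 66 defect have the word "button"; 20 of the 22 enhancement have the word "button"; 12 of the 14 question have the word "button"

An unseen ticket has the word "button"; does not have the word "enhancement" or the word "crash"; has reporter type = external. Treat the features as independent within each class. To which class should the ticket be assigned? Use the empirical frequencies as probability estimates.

defect

defect: (66/102) × (56/66) × (22/66) × (48/66) × (46/66) ≈ 0.0927636
enhancement: (22/102) × (7/22) × (6/22) × (21/22) × (20/22) ≈ 0.0162417
question: (14/102) × (5/14) × (10/14) × (4/14) × (12/14) ≈ 0.00857486
Highest score → defect.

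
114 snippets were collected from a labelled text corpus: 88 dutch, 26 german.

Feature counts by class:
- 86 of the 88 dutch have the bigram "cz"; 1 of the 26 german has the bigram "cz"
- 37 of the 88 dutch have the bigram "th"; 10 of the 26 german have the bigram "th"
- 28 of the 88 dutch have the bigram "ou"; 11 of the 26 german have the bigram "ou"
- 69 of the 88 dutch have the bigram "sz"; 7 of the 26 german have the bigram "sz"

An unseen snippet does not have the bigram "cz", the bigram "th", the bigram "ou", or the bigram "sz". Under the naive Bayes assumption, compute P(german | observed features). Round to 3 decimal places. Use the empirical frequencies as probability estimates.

0.974

dutch: (88/114) × (2/88) × (51/88) × (60/88) × (19/88) ≈ 0.00149676
german: (26/114) × (25/26) × (16/26) × (15/26) × (19/26) ≈ 0.0568958
P(german | x) = 0.0568958 / 0.05839256 ≈ 0.974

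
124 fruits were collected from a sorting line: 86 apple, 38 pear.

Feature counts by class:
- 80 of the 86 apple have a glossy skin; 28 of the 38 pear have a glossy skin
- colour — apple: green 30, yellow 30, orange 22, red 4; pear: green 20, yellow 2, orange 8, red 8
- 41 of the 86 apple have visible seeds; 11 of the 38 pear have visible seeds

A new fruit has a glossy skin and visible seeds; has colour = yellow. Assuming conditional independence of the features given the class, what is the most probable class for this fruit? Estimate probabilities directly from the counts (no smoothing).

apple: (86/124) × (80/86) × (30/86) × (41/86) ≈ 0.107294
pear: (38/124) × (28/38) × (2/38) × (11/38) ≈ 0.00344026
Highest score → apple.

apple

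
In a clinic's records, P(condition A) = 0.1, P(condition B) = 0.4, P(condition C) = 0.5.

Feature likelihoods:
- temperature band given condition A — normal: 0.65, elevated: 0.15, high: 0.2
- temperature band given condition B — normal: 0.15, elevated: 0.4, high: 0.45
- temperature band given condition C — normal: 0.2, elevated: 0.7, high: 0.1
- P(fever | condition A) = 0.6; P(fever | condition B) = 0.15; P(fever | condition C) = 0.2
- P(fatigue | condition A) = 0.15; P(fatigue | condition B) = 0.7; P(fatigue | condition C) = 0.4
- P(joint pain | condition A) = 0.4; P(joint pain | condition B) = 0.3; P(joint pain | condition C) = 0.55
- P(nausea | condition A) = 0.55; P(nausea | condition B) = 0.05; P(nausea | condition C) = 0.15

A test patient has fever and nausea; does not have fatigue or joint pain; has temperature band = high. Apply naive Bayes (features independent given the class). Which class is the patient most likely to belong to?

condition A: 0.1 × 0.2 × 0.6 × (1−0.15) × (1−0.4) × 0.55 = 0.003366
condition B: 0.4 × 0.45 × 0.15 × (1−0.7) × (1−0.3) × 0.05 = 0.0002835
condition C: 0.5 × 0.1 × 0.2 × (1−0.4) × (1−0.55) × 0.15 = 0.000405
Highest score → condition A.

condition A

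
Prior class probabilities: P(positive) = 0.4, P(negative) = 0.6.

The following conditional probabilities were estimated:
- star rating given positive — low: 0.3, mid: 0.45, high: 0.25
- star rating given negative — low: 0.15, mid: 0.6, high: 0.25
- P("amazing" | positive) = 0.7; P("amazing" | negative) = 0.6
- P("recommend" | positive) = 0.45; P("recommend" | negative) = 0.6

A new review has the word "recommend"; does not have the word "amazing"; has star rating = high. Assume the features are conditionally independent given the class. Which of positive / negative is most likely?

negative

positive: 0.4 × 0.25 × (1−0.7) × 0.45 = 0.0135
negative: 0.6 × 0.25 × (1−0.6) × 0.6 = 0.036
Highest score → negative.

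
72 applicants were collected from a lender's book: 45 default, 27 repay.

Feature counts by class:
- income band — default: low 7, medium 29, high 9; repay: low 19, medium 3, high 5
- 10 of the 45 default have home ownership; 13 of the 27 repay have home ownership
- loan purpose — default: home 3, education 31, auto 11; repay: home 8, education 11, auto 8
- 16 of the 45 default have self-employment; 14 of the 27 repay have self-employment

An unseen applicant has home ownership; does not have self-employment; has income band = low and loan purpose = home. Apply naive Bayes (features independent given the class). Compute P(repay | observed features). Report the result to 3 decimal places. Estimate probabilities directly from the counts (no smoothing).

default: (45/72) × (7/45) × (10/45) × (3/45) × (29/45) ≈ 0.000928212
repay: (27/72) × (19/27) × (13/27) × (8/27) × (13/27) ≈ 0.0181262
P(repay | x) = 0.0181262 / 0.019054412 ≈ 0.951

0.951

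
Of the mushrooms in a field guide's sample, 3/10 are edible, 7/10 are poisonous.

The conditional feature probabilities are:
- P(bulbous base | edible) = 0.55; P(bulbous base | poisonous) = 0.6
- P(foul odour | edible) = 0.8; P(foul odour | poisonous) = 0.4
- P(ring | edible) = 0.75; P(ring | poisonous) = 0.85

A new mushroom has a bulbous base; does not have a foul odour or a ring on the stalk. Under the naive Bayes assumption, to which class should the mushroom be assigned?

poisonous

edible: 0.3 × 0.55 × (1−0.8) × (1−0.75) = 0.00825
poisonous: 0.7 × 0.6 × (1−0.4) × (1−0.85) = 0.0378
Highest score → poisonous.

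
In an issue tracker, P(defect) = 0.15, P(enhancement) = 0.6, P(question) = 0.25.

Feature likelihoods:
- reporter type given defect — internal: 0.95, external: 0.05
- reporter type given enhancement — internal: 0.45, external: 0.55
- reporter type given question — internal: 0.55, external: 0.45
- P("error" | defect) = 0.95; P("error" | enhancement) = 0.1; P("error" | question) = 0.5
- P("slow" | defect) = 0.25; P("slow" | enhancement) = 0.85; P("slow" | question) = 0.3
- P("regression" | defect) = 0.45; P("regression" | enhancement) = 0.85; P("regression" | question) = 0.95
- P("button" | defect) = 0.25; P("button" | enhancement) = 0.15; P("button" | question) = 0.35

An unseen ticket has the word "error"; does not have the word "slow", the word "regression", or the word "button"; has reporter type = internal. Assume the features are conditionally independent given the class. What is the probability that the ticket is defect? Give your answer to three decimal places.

defect: 0.15 × 0.95 × 0.95 × (1−0.25) × (1−0.45) × (1−0.25) = 0.041881640625
enhancement: 0.6 × 0.45 × 0.1 × (1−0.85) × (1−0.85) × (1−0.15) = 0.000516375
question: 0.25 × 0.55 × 0.5 × (1−0.3) × (1−0.95) × (1−0.35) = 0.0015640625
P(defect | x) = 0.041881640625 / 0.043962078125 ≈ 0.953

0.953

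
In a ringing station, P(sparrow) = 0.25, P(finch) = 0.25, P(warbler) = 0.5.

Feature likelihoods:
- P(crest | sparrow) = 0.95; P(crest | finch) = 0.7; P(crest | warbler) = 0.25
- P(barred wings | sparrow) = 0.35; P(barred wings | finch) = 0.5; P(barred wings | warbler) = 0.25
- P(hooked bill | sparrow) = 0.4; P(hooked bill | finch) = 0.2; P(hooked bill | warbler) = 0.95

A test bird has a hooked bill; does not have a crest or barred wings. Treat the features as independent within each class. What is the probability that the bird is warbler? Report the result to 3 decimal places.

0.961

sparrow: 0.25 × (1−0.95) × (1−0.35) × 0.4 = 0.00325
finch: 0.25 × (1−0.7) × (1−0.5) × 0.2 = 0.0075
warbler: 0.5 × (1−0.25) × (1−0.25) × 0.95 = 0.2671875
P(warbler | x) = 0.2671875 / 0.2779375 ≈ 0.961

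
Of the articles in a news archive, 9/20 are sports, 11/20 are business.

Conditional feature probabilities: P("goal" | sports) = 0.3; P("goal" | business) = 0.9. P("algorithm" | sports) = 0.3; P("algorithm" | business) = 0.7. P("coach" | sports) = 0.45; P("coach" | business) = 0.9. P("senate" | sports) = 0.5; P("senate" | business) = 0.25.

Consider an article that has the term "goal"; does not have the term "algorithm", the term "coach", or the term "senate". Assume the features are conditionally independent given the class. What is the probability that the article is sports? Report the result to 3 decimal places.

sports: 0.45 × 0.3 × (1−0.3) × (1−0.45) × (1−0.5) = 0.0259875
business: 0.55 × 0.9 × (1−0.7) × (1−0.9) × (1−0.25) = 0.0111375
P(sports | x) = 0.0259875 / 0.037125 ≈ 0.700

0.700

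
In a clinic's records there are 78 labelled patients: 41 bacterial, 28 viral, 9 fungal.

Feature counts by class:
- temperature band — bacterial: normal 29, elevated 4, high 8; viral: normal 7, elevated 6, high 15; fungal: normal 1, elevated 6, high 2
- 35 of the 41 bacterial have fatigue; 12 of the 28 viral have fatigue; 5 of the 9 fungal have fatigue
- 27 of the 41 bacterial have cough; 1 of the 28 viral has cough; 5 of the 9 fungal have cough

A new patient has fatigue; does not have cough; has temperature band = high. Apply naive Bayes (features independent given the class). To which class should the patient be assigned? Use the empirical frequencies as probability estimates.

bacterial: (41/78) × (8/41) × (35/41) × (14/41) ≈ 0.0298967
viral: (28/78) × (15/28) × (12/28) × (27/28) ≈ 0.0794741
fungal: (9/78) × (2/9) × (5/9) × (4/9) ≈ 0.00633112
Highest score → viral.

viral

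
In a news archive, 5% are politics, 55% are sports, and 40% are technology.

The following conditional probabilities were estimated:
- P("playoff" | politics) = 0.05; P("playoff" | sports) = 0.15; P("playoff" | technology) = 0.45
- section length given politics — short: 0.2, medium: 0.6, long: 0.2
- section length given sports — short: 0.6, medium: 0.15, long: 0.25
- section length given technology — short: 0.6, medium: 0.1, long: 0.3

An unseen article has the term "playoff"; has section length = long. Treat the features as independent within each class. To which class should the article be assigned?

politics: 0.05 × 0.05 × 0.2 = 0.0005
sports: 0.55 × 0.15 × 0.25 = 0.020625
technology: 0.4 × 0.45 × 0.3 = 0.054
Highest score → technology.

technology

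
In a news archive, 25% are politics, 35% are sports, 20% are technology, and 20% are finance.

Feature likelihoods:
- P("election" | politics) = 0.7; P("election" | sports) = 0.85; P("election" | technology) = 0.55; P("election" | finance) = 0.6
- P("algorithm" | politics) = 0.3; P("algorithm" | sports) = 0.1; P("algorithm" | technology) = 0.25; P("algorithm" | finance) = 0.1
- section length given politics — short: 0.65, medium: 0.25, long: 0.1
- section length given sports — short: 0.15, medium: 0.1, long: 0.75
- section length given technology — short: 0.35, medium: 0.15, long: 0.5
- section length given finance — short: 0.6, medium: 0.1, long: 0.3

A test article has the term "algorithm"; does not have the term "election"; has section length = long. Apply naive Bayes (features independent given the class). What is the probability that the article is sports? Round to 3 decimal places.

0.198

politics: 0.25 × (1−0.7) × 0.3 × 0.1 = 0.00225
sports: 0.35 × (1−0.85) × 0.1 × 0.75 = 0.0039375
technology: 0.2 × (1−0.55) × 0.25 × 0.5 = 0.01125
finance: 0.2 × (1−0.6) × 0.1 × 0.3 = 0.0024
P(sports | x) = 0.0039375 / 0.0198375 ≈ 0.198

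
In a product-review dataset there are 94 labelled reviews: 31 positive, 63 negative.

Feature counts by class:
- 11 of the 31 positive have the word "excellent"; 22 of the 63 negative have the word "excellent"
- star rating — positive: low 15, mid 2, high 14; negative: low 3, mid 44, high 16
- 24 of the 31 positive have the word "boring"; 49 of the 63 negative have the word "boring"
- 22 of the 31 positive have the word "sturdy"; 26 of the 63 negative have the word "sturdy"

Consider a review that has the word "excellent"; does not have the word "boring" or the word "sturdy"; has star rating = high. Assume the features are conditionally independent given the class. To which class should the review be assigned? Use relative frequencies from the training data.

positive: (31/94) × (11/31) × (14/31) × (7/31) × (9/31) ≈ 0.00346456
negative: (63/94) × (22/63) × (16/63) × (14/63) × (37/63) ≈ 0.00775752
Highest score → negative.

negative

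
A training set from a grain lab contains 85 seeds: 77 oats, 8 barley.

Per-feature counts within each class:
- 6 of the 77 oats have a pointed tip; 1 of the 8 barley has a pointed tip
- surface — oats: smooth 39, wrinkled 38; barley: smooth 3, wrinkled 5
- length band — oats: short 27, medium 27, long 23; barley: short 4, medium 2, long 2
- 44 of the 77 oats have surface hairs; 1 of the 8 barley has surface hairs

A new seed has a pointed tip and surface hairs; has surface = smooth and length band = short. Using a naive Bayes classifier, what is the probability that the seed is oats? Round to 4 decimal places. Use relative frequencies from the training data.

oats: (77/85) × (6/77) × (39/77) × (27/77) × (44/77) ≈ 0.00716376
barley: (8/85) × (1/8) × (3/8) × (4/8) × (1/8) ≈ 0.000275735
P(oats | x) = 0.00716376 / 0.007439495 ≈ 0.9629

0.9629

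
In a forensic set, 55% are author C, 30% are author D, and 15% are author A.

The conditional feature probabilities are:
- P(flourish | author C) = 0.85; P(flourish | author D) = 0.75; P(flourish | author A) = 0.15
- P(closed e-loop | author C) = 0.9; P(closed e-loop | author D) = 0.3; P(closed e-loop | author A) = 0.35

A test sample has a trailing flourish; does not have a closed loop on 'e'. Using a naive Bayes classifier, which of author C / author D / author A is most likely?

author D

author C: 0.55 × 0.85 × (1−0.9) = 0.04675
author D: 0.3 × 0.75 × (1−0.3) = 0.1575
author A: 0.15 × 0.15 × (1−0.35) = 0.014625
Highest score → author D.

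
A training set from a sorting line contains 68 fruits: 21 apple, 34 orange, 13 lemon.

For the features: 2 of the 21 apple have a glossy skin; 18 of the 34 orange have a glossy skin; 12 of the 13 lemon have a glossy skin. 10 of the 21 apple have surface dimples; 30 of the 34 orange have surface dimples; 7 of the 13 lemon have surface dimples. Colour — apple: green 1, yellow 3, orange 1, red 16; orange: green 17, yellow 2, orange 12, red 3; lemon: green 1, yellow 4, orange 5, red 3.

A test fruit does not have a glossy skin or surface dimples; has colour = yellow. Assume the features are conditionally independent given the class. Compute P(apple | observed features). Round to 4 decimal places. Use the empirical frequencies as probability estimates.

apple: (21/68) × (19/21) × (11/21) × (3/21) ≈ 0.0209084
orange: (34/68) × (16/34) × (4/34) × (2/34) ≈ 0.00162833
lemon: (13/68) × (1/13) × (6/13) × (4/13) ≈ 0.00208841
P(apple | x) = 0.0209084 / 0.02462514 ≈ 0.8491

0.8491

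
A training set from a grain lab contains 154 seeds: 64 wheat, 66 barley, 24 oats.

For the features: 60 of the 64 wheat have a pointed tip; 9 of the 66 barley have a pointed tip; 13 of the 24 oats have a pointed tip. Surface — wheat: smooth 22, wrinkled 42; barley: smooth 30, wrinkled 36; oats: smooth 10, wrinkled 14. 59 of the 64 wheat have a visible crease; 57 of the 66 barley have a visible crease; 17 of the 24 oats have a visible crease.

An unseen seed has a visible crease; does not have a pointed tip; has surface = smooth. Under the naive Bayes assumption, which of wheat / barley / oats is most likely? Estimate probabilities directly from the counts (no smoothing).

barley

wheat: (64/154) × (4/64) × (22/64) × (59/64) ≈ 0.00823103
barley: (66/154) × (57/66) × (30/66) × (57/66) ≈ 0.145299
oats: (24/154) × (11/24) × (10/24) × (17/24) ≈ 0.0210813
Highest score → barley.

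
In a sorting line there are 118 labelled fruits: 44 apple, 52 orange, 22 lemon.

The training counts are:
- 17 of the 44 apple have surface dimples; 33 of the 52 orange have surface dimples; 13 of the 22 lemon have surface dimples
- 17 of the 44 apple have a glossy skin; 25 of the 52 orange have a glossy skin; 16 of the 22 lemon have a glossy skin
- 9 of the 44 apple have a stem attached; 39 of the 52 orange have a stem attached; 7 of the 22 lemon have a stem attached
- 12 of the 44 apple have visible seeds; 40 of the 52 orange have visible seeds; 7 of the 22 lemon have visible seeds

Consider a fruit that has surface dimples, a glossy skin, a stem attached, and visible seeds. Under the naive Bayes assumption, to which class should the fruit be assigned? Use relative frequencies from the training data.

apple: (44/118) × (17/44) × (17/44) × (9/44) × (12/44) ≈ 0.00310514
orange: (52/118) × (33/52) × (25/52) × (39/52) × (40/52) ≈ 0.0775687
lemon: (22/118) × (13/22) × (16/22) × (7/22) × (7/22) ≈ 0.00811165
Highest score → orange.

orange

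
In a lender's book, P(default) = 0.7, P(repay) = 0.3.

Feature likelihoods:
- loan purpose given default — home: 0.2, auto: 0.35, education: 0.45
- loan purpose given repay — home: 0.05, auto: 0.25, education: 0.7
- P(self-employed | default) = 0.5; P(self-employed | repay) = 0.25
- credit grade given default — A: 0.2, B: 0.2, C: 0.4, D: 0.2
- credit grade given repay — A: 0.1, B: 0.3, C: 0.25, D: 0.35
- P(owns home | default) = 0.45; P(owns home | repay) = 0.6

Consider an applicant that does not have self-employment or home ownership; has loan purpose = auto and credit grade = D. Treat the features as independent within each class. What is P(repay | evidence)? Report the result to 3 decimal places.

default: 0.7 × 0.35 × (1−0.5) × 0.2 × (1−0.45) = 0.013475
repay: 0.3 × 0.25 × (1−0.25) × 0.35 × (1−0.6) = 0.007875
P(repay | x) = 0.007875 / 0.02135 ≈ 0.369

0.369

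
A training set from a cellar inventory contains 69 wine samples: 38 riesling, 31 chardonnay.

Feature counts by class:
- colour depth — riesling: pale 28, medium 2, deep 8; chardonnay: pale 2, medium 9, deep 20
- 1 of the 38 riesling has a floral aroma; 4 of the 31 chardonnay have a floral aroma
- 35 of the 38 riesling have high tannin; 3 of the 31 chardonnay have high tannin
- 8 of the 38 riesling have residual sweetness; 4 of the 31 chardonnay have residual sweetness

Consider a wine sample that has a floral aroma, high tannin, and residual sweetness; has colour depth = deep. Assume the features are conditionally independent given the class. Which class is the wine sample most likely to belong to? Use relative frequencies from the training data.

riesling

riesling: (38/69) × (8/38) × (1/38) × (35/38) × (8/38) ≈ 0.000591627
chardonnay: (31/69) × (20/31) × (4/31) × (3/31) × (4/31) ≈ 0.000467022
Highest score → riesling.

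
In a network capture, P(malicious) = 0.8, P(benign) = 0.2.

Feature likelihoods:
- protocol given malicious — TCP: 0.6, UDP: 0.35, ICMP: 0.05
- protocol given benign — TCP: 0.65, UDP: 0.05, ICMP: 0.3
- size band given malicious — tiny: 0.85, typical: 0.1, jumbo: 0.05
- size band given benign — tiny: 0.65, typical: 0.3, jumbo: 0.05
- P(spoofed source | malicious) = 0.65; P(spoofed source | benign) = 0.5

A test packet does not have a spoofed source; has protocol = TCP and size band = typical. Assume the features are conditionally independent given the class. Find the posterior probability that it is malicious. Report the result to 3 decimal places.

0.463

malicious: 0.8 × 0.6 × 0.1 × (1−0.65) = 0.0168
benign: 0.2 × 0.65 × 0.3 × (1−0.5) = 0.0195
P(malicious | x) = 0.0168 / 0.0363 ≈ 0.463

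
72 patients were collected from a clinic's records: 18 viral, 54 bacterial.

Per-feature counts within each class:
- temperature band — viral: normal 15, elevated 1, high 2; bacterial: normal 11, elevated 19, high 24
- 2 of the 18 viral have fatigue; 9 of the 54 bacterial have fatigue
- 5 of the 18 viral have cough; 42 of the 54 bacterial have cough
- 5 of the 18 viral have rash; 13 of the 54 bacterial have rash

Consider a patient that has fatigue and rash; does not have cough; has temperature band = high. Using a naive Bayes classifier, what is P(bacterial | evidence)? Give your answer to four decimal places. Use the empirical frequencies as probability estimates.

viral: (18/72) × (2/18) × (2/18) × (13/18) × (5/18) ≈ 0.000619189
bacterial: (54/72) × (24/54) × (9/54) × (12/54) × (13/54) ≈ 0.00297211
P(bacterial | x) = 0.00297211 / 0.003591299 ≈ 0.8276

0.8276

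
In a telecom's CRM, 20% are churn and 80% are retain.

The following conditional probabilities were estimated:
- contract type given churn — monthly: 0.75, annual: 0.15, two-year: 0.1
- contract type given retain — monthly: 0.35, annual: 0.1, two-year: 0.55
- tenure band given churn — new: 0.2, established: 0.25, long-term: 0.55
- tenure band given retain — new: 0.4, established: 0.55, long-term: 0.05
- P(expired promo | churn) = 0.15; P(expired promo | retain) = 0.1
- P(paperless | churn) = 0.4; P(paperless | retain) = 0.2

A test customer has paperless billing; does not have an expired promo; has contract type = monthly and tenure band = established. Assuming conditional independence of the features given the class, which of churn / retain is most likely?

churn: 0.2 × 0.75 × 0.25 × (1−0.15) × 0.4 = 0.01275
retain: 0.8 × 0.35 × 0.55 × (1−0.1) × 0.2 = 0.02772
Highest score → retain.

retain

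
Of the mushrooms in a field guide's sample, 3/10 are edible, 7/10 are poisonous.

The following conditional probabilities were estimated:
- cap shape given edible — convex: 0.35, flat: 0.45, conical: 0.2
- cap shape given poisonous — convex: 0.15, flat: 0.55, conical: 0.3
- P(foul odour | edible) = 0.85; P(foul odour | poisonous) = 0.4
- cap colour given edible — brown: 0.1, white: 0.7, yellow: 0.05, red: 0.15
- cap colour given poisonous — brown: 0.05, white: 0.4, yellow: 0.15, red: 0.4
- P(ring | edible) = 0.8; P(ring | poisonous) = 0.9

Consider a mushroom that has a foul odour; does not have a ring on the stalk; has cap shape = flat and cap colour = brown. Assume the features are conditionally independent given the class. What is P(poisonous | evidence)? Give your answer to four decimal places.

0.2512

edible: 0.3 × 0.45 × 0.85 × 0.1 × (1−0.8) = 0.002295
poisonous: 0.7 × 0.55 × 0.4 × 0.05 × (1−0.9) = 0.00077
P(poisonous | x) = 0.00077 / 0.003065 ≈ 0.2512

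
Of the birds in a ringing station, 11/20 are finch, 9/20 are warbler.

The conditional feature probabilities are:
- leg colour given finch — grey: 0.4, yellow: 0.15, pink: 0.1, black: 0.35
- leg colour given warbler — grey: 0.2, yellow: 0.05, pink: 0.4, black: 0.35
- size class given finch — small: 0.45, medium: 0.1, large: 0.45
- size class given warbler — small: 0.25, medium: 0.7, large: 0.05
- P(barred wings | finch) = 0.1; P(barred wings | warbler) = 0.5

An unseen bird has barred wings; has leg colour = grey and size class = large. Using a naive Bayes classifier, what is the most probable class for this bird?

finch

finch: 0.55 × 0.4 × 0.45 × 0.1 = 0.0099
warbler: 0.45 × 0.2 × 0.05 × 0.5 = 0.00225
Highest score → finch.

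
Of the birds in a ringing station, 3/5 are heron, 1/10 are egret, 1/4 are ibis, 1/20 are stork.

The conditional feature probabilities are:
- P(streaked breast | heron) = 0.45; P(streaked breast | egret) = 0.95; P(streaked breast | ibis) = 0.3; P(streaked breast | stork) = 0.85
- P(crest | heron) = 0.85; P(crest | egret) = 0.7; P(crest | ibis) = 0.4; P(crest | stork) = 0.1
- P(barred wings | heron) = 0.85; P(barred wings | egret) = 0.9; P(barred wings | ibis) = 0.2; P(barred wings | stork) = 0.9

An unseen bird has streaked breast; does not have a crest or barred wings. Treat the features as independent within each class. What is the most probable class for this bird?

heron: 0.6 × 0.45 × (1−0.85) × (1−0.85) = 0.006075
egret: 0.1 × 0.95 × (1−0.7) × (1−0.9) = 0.00285
ibis: 0.25 × 0.3 × (1−0.4) × (1−0.2) = 0.036
stork: 0.05 × 0.85 × (1−0.1) × (1−0.9) = 0.003825
Highest score → ibis.

ibis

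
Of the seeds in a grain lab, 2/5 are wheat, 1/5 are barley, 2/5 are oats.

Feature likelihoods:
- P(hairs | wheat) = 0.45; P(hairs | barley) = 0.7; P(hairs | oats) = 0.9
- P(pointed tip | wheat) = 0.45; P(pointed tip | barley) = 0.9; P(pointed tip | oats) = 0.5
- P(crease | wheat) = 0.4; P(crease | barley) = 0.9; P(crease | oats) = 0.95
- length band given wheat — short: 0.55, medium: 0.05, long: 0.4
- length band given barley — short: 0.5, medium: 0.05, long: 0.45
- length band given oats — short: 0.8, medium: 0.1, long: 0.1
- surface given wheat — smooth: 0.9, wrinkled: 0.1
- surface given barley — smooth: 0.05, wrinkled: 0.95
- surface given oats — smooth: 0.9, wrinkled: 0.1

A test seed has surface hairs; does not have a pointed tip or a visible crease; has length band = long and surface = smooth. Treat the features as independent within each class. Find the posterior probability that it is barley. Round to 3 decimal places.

wheat: 0.4 × 0.45 × (1−0.45) × (1−0.4) × 0.4 × 0.9 = 0.021384
barley: 0.2 × 0.7 × (1−0.9) × (1−0.9) × 0.45 × 0.05 = 0.0000315
oats: 0.4 × 0.9 × (1−0.5) × (1−0.95) × 0.1 × 0.9 = 0.00081
P(barley | x) = 0.0000315 / 0.0222255 ≈ 0.001

0.001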